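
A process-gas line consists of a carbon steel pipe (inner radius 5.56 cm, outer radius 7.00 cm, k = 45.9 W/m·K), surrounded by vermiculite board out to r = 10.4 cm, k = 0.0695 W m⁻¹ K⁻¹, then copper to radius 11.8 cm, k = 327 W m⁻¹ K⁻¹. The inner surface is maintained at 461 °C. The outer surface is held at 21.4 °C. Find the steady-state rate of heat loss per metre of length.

Q' = 484 W/m

Resistance network (inner→outer):
  R'_carbon steel = ln(0.0700/0.0556)/(2πk) = 0.2303/(2π·45.9) = 7.986×10^-4 m·K/W
  R'_vermiculite board = ln(0.104/0.0700)/(2πk) = 0.3959/(2π·0.0695) = 0.9066 m·K/W
  R'_copper = ln(0.118/0.104)/(2πk) = 0.1263/(2π·327) = 6.147×10^-5 m·K/W
ΣR = 7.986×10^-4 + 0.9066 + 6.147×10^-5 = 0.9075 m·K/W
Q' = ΔT/ΣR = (461 °C − 21.4 °C)/0.9075 = 484 W/m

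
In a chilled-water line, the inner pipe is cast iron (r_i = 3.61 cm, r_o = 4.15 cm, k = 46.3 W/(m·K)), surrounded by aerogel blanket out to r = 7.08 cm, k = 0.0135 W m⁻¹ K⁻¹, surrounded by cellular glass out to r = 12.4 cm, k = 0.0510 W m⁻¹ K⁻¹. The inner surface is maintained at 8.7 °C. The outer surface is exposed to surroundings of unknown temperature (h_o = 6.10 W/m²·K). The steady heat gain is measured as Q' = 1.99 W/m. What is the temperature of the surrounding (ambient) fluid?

Series resistances:
  R'_cast iron = ln(0.0415/0.0361)/(2πk) = 0.1394/(2π·46.3) = 4.792×10^-4 m·K/W
  R'_aerogel blanket = ln(0.0708/0.0415)/(2πk) = 0.5342/(2π·0.0135) = 6.297 m·K/W
  R'_cellular glass = ln(0.124/0.0708)/(2πk) = 0.5604/(2π·0.0510) = 1.749 m·K/W
  R'_conv,out = 1/(2πr h) = 1/(2π·0.124·6.10) = 0.2104 m·K/W
ΣR = 8.257 m·K/W
ΔT = Q'·ΣR = 1.99 × 8.257 = 16.43 K
Heat flows inward, so T_out = T_in + ΔT = 8.7 + 16.43 = 25.1 °C

T_out = 25.1 °C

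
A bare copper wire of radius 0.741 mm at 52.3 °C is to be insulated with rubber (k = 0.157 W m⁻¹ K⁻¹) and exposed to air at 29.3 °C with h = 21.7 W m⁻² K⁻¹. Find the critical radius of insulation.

For a cylinder, r_cr = k_ins/h = 0.157/21.7 = 0.00724 m = 0.724 cm

r_cr = 0.724 cm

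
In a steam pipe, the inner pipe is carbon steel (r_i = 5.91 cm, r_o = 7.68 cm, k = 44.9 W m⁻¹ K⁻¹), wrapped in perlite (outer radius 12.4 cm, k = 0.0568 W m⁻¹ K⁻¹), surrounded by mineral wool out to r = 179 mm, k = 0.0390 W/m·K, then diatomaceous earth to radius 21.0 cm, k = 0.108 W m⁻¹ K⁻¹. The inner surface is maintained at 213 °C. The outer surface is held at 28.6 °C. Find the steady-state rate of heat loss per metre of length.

Q' = 59.9 W/m

Treat each layer as a resistance in series:
  R'_carbon steel = ln(0.0768/0.0591)/(2πk) = 0.2620/(2π·44.9) = 9.286×10^-4 m·K/W
  R'_perlite = ln(0.124/0.0768)/(2πk) = 0.4791/(2π·0.0568) = 1.342 m·K/W
  R'_mineral wool = ln(0.179/0.124)/(2πk) = 0.3671/(2π·0.0390) = 1.498 m·K/W
  R'_diatomaceous earth = ln(0.210/0.179)/(2πk) = 0.1597/(2π·0.108) = 0.2354 m·K/W
ΣR = 9.286×10^-4 + 1.342 + 1.498 + 0.2354 = 3.076 m·K/W
Q' = ΔT/ΣR = (213 °C − 28.6 °C)/3.076 = 59.9 W/m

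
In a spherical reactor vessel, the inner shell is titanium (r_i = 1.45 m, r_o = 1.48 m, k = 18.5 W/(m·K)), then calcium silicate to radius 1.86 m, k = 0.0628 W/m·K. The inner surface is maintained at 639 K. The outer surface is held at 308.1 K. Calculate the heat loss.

Resistance network (inner→outer):
  R_titanium = (1/1.45 − 1/1.48)/(4πk) = 0.01398/(4π·18.5) = 6.013×10^-5 K/W
  R_calcium silicate = (1/1.48 − 1/1.86)/(4πk) = 0.1380/(4π·0.0628) = 0.1749 K/W
ΣR = 6.013×10^-5 + 0.1749 = 0.1750 K/W
Q = ΔT/ΣR = (639 K − 308.1 K)/0.1750 = 1890 W

Q = 1890 W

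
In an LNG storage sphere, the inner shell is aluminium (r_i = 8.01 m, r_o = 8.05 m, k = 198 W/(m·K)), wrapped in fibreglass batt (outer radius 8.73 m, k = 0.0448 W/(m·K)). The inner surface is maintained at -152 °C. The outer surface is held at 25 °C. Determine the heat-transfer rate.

Resistance network (inner→outer):
  R_aluminium = (1/8.01 − 1/8.05)/(4πk) = 6.203×10^-4/(4π·198) = 2.493×10^-7 K/W
  R_fibreglass batt = (1/8.05 − 1/8.73)/(4πk) = 0.009676/(4π·0.0448) = 0.01719 K/W
ΣR = 2.493×10^-7 + 0.01719 = 0.01719 K/W
Q = ΔT/ΣR = (-152 °C − 25 °C)/0.01719 = -10300 W
(Negative Q ⇒ heat flows inward; heat gain = 10300 W.)

Q = 10.3 kW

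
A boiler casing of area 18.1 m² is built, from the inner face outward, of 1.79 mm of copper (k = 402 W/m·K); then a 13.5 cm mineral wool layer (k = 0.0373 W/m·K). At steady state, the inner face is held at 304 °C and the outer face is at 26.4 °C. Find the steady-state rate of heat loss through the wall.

Q = 1390 W

Series thermal resistances, inner to outer:
  R_copper = L/(kA) = 0.00179/(402·18.1) = 2.460×10^-7 K/W
  R_mineral wool = L/(kA) = 0.135/(0.0373·18.1) = 0.2000 K/W
ΣR = 2.460×10^-7 + 0.2000 = 0.2000 K/W
Q = ΔT/ΣR = (304 °C − 26.4 °C)/0.2000 = 1390 W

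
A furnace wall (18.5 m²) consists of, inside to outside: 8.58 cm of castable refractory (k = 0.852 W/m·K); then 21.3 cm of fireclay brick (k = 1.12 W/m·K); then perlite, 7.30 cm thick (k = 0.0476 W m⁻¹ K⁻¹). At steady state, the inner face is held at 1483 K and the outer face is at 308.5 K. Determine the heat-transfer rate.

Q = 11.9 kW

Resistance network (inner→outer):
  R_castable refractory = L/(kA) = 0.0858/(0.852·18.5) = 0.005443 K/W
  R_fireclay brick = L/(kA) = 0.213/(1.12·18.5) = 0.01028 K/W
  R_perlite = L/(kA) = 0.0730/(0.0476·18.5) = 0.08290 K/W
ΣR = 0.005443 + 0.01028 + 0.08290 = 0.09862 K/W
Q = ΔT/ΣR = (1483 K − 308.5 K)/0.09862 = 11900 W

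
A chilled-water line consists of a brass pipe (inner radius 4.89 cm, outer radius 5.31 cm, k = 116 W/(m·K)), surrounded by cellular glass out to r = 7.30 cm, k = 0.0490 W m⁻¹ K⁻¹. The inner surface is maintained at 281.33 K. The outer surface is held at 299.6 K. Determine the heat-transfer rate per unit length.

Q' = 17.7 W/m

Series thermal resistances, inner to outer:
  R'_brass = ln(0.0531/0.0489)/(2πk) = 0.08240/(2π·116) = 1.131×10^-4 m·K/W
  R'_cellular glass = ln(0.0730/0.0531)/(2πk) = 0.3183/(2π·0.0490) = 1.034 m·K/W
ΣR = 1.131×10^-4 + 1.034 = 1.034 m·K/W
Q' = ΔT/ΣR = (281.33 K − 299.6 K)/1.034 = -17.7 W/m
(Negative Q' ⇒ heat flows inward; heat gain = 17.7 W/m.)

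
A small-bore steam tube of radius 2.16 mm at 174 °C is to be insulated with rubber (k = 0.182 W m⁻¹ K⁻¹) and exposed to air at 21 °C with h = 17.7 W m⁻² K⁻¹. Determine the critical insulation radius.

For a cylinder, r_cr = k_ins/h = 0.182/17.7 = 0.0103 m = 1.03 cm

r_cr = 1.03 cm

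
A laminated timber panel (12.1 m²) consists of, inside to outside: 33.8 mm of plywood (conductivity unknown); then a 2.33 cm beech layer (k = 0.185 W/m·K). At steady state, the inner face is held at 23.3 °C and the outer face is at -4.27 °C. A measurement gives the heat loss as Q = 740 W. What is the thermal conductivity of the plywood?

k = 0.104 W/m·K

ΣR = ΔT/Q = |23.3 − -4.27|/740 = 0.03726 K/W
Known resistances:
  R_beech = L/(kA) = 0.0233/(0.185·12.1) = 0.01041 K/W
R_plywood = ΣR − ΣR_known = 0.03726 − 0.01041 = 0.02685 K/W
L/(kA) = 0.02685 ⇒ k = 0.0338/(0.02685·12.1) = 0.104 W/m·K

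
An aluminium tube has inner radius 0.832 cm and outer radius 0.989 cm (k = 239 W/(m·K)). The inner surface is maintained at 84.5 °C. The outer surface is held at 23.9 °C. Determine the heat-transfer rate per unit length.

Q' = 2πk·ΔT/ln(r₂/r₁) = 2π × 239 × 60.6 / ln(0.00989/0.00832) = 5.26×10^5 W/m

Q' = 526 kW/m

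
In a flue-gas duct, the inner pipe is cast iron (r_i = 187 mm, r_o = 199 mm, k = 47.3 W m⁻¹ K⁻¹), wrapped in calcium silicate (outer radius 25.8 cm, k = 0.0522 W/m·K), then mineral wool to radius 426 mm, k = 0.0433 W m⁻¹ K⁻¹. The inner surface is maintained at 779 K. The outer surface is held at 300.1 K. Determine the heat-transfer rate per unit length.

Q' = 182 W/m

Resistance network (inner→outer):
  R'_cast iron = ln(0.199/0.187)/(2πk) = 0.06220/(2π·47.3) = 2.093×10^-4 m·K/W
  R'_calcium silicate = ln(0.258/0.199)/(2πk) = 0.2597/(2π·0.0522) = 0.7917 m·K/W
  R'_mineral wool = ln(0.426/0.258)/(2πk) = 0.5015/(2π·0.0433) = 1.843 m·K/W
ΣR = 2.093×10^-4 + 0.7917 + 1.843 = 2.635 m·K/W
Q' = ΔT/ΣR = (779 K − 300.1 K)/2.635 = 182 W/m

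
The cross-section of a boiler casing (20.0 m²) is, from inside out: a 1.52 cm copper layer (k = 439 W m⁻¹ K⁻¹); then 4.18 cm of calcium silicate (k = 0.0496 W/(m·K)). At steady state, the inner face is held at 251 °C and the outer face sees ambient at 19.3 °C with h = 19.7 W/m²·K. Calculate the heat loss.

Q = 5190 W

Series thermal resistances, inner to outer:
  R_copper = L/(kA) = 0.0152/(439·20.0) = 1.731×10^-6 K/W
  R_calcium silicate = L/(kA) = 0.0418/(0.0496·20.0) = 0.04214 K/W
  R_conv,out = 1/(hA) = 1/(19.7·20.0) = 0.002538 K/W
ΣR = 1.731×10^-6 + 0.04214 + 0.002538 = 0.04468 K/W
Q = ΔT/ΣR = (251 °C − 19.3 °C)/0.04468 = 5190 W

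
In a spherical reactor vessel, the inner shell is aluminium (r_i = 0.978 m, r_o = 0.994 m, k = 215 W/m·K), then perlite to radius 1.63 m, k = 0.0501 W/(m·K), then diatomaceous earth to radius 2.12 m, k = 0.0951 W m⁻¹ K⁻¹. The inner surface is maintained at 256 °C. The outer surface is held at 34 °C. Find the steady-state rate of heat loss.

Q = 299 W

Resistance network (inner→outer):
  R_aluminium = (1/0.978 − 1/0.994)/(4πk) = 0.01646/(4π·215) = 6.092×10^-6 K/W
  R_perlite = (1/0.994 − 1/1.63)/(4πk) = 0.3925/(4π·0.0501) = 0.6235 K/W
  R_diatomaceous earth = (1/1.63 − 1/2.12)/(4πk) = 0.1418/(4π·0.0951) = 0.1187 K/W
ΣR = 6.092×10^-6 + 0.6235 + 0.1187 = 0.7422 K/W
Q = ΔT/ΣR = (256 °C − 34 °C)/0.7422 = 299 W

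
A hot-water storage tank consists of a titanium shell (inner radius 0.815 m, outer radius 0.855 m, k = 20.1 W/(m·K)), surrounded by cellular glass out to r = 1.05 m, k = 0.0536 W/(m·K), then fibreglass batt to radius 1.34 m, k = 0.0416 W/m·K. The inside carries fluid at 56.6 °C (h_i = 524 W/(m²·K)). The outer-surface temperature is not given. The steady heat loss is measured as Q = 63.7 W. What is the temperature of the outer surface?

T_out = 10.9 °C

Sum the resistances:
  R_conv,in = 1/(4πr²h) = 1/(4π·0.815²·524) = 2.286×10^-4 K/W
  R_titanium = (1/0.815 − 1/0.855)/(4πk) = 0.05740/(4π·20.1) = 2.273×10^-4 K/W
  R_cellular glass = (1/0.855 − 1/1.05)/(4πk) = 0.2172/(4π·0.0536) = 0.3225 K/W
  R_fibreglass batt = (1/1.05 − 1/1.34)/(4πk) = 0.2061/(4π·0.0416) = 0.3943 K/W
ΣR = 0.7172 K/W
ΔT = Q·ΣR = 63.7 × 0.7172 = 45.69 K
Heat flows outward, so T_out = T_in − ΔT = 56.6 − 45.69 = 10.9 °C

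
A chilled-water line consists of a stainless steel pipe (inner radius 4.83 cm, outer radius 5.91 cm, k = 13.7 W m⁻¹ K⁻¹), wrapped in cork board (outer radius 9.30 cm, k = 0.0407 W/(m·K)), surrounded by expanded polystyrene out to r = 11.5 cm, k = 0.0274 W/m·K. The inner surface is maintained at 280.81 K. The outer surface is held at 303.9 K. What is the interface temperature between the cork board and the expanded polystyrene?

T = 294.4 K

Treat each layer as a resistance in series:
  R'_stainless steel = ln(0.0591/0.0483)/(2πk) = 0.2018/(2π·13.7) = 0.002344 m·K/W
  R'_cork board = ln(0.0930/0.0591)/(2πk) = 0.4534/(2π·0.0407) = 1.773 m·K/W
  R'_expanded polystyrene = ln(0.115/0.0930)/(2πk) = 0.2123/(2π·0.0274) = 1.233 m·K/W
ΣR = 0.002344 + 1.773 + 1.233 = 3.008 m·K/W
Q' = ΔT/ΣR = (280.81 K − 303.9 K)/3.008 = -7.676 W/m
From the inner boundary to the cork board/expanded polystyrene interface, ΣR_partial = 1.775 m·K/W.
T_interface = T_in − Q'·ΣR_partial = 280.81 K − (-7.676)(1.775) = 294.4 K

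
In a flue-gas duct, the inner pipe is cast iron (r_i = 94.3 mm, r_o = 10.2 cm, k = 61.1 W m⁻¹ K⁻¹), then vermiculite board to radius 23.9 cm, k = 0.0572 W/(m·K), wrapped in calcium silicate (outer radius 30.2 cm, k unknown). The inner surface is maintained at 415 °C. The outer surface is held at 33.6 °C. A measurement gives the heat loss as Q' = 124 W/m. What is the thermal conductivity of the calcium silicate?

k = 0.0527 W/m·K

ΣR = ΔT/Q' = |415 − 33.6|/124 = 3.076 m·K/W
Known resistances:
  R'_cast iron = ln(0.102/0.0943)/(2πk) = 0.07849/(2π·61.1) = 2.045×10^-4 m·K/W
  R'_vermiculite board = ln(0.239/0.102)/(2πk) = 0.8515/(2π·0.0572) = 2.369 m·K/W
R_calcium silicate = ΣR − ΣR_known = 3.076 − 2.369 = 0.7070 m·K/W
ln(r₂/r₁)/(2πk) = 0.7070 ⇒ k = 0.2340/(2π·0.7070) = 0.0527 W/m·K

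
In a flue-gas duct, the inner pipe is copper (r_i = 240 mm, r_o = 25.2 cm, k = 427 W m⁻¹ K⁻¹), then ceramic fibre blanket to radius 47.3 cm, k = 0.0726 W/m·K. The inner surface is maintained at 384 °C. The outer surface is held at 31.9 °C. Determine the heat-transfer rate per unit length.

Q' = 255 W/m

Resistance network (inner→outer):
  R'_copper = ln(0.252/0.240)/(2πk) = 0.04879/(2π·427) = 1.819×10^-5 m·K/W
  R'_ceramic fibre blanket = ln(0.473/0.252)/(2πk) = 0.6297/(2π·0.0726) = 1.380 m·K/W
ΣR = 1.819×10^-5 + 1.380 = 1.380 m·K/W
Q' = ΔT/ΣR = (384 °C − 31.9 °C)/1.380 = 255 W/m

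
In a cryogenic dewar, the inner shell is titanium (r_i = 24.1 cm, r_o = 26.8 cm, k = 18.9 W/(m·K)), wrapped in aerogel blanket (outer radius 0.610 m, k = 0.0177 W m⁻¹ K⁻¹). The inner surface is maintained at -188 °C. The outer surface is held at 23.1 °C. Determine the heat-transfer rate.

Q = 22.4 W

Resistance network (inner→outer):
  R_titanium = (1/0.241 − 1/0.268)/(4πk) = 0.4180/(4π·18.9) = 0.001760 K/W
  R_aerogel blanket = (1/0.268 − 1/0.610)/(4πk) = 2.092/(4π·0.0177) = 9.405 K/W
ΣR = 0.001760 + 9.405 = 9.407 K/W
Q = ΔT/ΣR = (-188 °C − 23.1 °C)/9.407 = -22.4 W
(Negative Q ⇒ heat flows inward; heat gain = 22.4 W.)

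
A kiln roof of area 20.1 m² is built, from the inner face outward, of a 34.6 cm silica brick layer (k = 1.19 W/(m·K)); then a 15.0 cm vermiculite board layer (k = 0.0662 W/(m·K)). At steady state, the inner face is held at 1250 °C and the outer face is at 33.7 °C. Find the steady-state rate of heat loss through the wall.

Q = 9.56 kW

Series thermal resistances, inner to outer:
  R_silica brick = L/(kA) = 0.346/(1.19·20.1) = 0.01447 K/W
  R_vermiculite board = L/(kA) = 0.150/(0.0662·20.1) = 0.1127 K/W
ΣR = 0.01447 + 0.1127 = 0.1272 K/W
Q = ΔT/ΣR = (1250 °C − 33.7 °C)/0.1272 = 9560 W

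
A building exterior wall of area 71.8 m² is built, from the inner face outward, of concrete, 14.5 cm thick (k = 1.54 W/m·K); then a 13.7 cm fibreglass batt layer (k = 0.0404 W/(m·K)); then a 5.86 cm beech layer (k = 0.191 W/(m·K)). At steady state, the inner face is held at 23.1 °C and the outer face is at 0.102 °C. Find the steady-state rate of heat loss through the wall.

Q = 435 W

Treat each layer as a resistance in series:
  R_concrete = L/(kA) = 0.145/(1.54·71.8) = 0.001311 K/W
  R_fibreglass batt = L/(kA) = 0.137/(0.0404·71.8) = 0.04723 K/W
  R_beech = L/(kA) = 0.0586/(0.191·71.8) = 0.004273 K/W
ΣR = 0.001311 + 0.04723 + 0.004273 = 0.05281 K/W
Q = ΔT/ΣR = (23.1 °C − 0.102 °C)/0.05281 = 435 W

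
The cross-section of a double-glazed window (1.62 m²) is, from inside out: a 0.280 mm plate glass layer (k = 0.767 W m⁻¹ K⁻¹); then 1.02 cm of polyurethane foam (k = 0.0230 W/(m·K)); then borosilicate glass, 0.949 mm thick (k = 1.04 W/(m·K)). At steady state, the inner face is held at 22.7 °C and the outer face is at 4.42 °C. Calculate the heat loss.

Q = 66.6 W

Treat each layer as a resistance in series:
  R_plate glass = L/(kA) = 2.80×10^-4/(0.767·1.62) = 2.253×10^-4 K/W
  R_polyurethane foam = L/(kA) = 0.0102/(0.0230·1.62) = 0.2738 K/W
  R_borosilicate glass = L/(kA) = 9.49×10^-4/(1.04·1.62) = 5.633×10^-4 K/W
ΣR = 2.253×10^-4 + 0.2738 + 5.633×10^-4 = 0.2746 K/W
Q = ΔT/ΣR = (22.7 °C − 4.42 °C)/0.2746 = 66.6 W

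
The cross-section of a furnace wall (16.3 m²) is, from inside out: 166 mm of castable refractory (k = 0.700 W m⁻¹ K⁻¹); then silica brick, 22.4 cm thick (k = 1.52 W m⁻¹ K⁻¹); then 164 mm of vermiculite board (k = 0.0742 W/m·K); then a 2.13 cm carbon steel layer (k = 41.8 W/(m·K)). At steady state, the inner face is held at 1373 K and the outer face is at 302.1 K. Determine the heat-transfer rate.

Q = 6730 W

Resistance network (inner→outer):
  R_castable refractory = L/(kA) = 0.166/(0.700·16.3) = 0.01455 K/W
  R_silica brick = L/(kA) = 0.224/(1.52·16.3) = 0.009041 K/W
  R_vermiculite board = L/(kA) = 0.164/(0.0742·16.3) = 0.1356 K/W
  R_carbon steel = L/(kA) = 0.0213/(41.8·16.3) = 3.126×10^-5 K/W
ΣR = 0.01455 + 0.009041 + 0.1356 + 3.126×10^-5 = 0.1592 K/W
Q = ΔT/ΣR = (1373 K − 302.1 K)/0.1592 = 6730 W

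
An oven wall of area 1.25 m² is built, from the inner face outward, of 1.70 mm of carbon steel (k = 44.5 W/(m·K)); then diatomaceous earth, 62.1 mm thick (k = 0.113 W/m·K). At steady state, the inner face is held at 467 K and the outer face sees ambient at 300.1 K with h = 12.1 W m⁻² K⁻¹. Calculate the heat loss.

Treat each layer as a resistance in series:
  R_carbon steel = L/(kA) = 0.00170/(44.5·1.25) = 3.056×10^-5 K/W
  R_diatomaceous earth = L/(kA) = 0.0621/(0.113·1.25) = 0.4396 K/W
  R_conv,out = 1/(hA) = 1/(12.1·1.25) = 0.06612 K/W
ΣR = 3.056×10^-5 + 0.4396 + 0.06612 = 0.5058 K/W
Q = ΔT/ΣR = (467 K − 300.1 K)/0.5058 = 330 W

Q = 330 W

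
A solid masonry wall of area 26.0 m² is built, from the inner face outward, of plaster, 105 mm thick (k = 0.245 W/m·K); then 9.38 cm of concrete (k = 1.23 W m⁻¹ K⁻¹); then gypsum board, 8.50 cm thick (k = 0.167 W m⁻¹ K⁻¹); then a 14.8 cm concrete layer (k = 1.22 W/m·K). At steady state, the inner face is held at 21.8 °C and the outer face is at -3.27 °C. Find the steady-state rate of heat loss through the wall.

Q = 574 W

Series thermal resistances, inner to outer:
  R_plaster = L/(kA) = 0.105/(0.245·26.0) = 0.01648 K/W
  R_concrete = L/(kA) = 0.0938/(1.23·26.0) = 0.002933 K/W
  R_gypsum board = L/(kA) = 0.0850/(0.167·26.0) = 0.01958 K/W
  R_concrete = L/(kA) = 0.148/(1.22·26.0) = 0.004666 K/W
ΣR = 0.01648 + 0.002933 + 0.01958 + 0.004666 = 0.04366 K/W
Q = ΔT/ΣR = (21.8 °C − -3.27 °C)/0.04366 = 574 W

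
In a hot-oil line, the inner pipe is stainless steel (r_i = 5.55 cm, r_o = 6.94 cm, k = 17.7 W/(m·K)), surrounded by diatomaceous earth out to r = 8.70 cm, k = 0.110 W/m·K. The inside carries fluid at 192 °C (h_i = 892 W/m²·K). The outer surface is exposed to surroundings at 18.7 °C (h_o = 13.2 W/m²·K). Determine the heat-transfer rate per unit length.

Resistance network (inner→outer):
  R'_conv,in = 1/(2πr h) = 1/(2π·0.0555·892) = 0.003215 m·K/W
  R'_stainless steel = ln(0.0694/0.0555)/(2πk) = 0.2235/(2π·17.7) = 0.002010 m·K/W
  R'_diatomaceous earth = ln(0.0870/0.0694)/(2πk) = 0.2260/(2π·0.110) = 0.3270 m·K/W
  R'_conv,out = 1/(2πr h) = 1/(2π·0.0870·13.2) = 0.1386 m·K/W
ΣR = 0.003215 + 0.002010 + 0.3270 + 0.1386 = 0.4708 m·K/W
Q' = ΔT/ΣR = (192 °C − 18.7 °C)/0.4708 = 368 W/m

Q' = 368 W/m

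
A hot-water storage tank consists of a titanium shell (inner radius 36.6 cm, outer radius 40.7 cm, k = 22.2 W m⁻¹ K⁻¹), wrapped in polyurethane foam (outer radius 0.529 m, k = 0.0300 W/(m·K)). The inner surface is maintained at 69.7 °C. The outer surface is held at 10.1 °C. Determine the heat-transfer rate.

Resistance network (inner→outer):
  R_titanium = (1/0.366 − 1/0.407)/(4πk) = 0.2752/(4π·22.2) = 9.866×10^-4 K/W
  R_polyurethane foam = (1/0.407 − 1/0.529)/(4πk) = 0.5666/(4π·0.0300) = 1.503 K/W
ΣR = 9.866×10^-4 + 1.503 = 1.504 K/W
Q = ΔT/ΣR = (69.7 °C − 10.1 °C)/1.504 = 39.6 W

Q = 39.6 W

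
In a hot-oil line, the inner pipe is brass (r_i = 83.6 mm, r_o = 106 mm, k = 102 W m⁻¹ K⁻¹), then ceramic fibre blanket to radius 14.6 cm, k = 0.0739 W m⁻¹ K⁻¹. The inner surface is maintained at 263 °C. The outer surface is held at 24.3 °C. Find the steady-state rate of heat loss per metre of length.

Resistance network (inner→outer):
  R'_brass = ln(0.106/0.0836)/(2πk) = 0.2374/(2π·102) = 3.704×10^-4 m·K/W
  R'_ceramic fibre blanket = ln(0.146/0.106)/(2πk) = 0.3202/(2π·0.0739) = 0.6895 m·K/W
ΣR = 3.704×10^-4 + 0.6895 = 0.6899 m·K/W
Q' = ΔT/ΣR = (263 °C − 24.3 °C)/0.6899 = 346 W/m

Q' = 346 W/m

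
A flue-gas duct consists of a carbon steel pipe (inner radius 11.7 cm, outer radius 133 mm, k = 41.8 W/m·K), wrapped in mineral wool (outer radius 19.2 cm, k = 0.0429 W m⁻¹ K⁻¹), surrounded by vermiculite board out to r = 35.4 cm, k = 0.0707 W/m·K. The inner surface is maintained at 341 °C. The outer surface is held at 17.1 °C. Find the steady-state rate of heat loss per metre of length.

Series thermal resistances, inner to outer:
  R'_carbon steel = ln(0.133/0.117)/(2πk) = 0.1282/(2π·41.8) = 4.880×10^-4 m·K/W
  R'_mineral wool = ln(0.192/0.133)/(2πk) = 0.3671/(2π·0.0429) = 1.362 m·K/W
  R'_vermiculite board = ln(0.354/0.192)/(2πk) = 0.6118/(2π·0.0707) = 1.377 m·K/W
ΣR = 4.880×10^-4 + 1.362 + 1.377 = 2.739 m·K/W
Q' = ΔT/ΣR = (341 °C − 17.1 °C)/2.739 = 118 W/m

Q' = 118 W/m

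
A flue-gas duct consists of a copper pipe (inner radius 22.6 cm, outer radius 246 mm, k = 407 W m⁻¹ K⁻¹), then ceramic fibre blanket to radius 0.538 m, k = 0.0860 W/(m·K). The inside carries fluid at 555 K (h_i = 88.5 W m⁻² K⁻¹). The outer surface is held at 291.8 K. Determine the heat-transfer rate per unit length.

Q' = 181 W/m

Resistance network (inner→outer):
  R'_conv,in = 1/(2πr h) = 1/(2π·0.226·88.5) = 0.007957 m·K/W
  R'_copper = ln(0.246/0.226)/(2πk) = 0.08480/(2π·407) = 3.316×10^-5 m·K/W
  R'_ceramic fibre blanket = ln(0.538/0.246)/(2πk) = 0.7825/(2π·0.0860) = 1.448 m·K/W
ΣR = 0.007957 + 3.316×10^-5 + 1.448 = 1.456 m·K/W
Q' = ΔT/ΣR = (555 K − 291.8 K)/1.456 = 181 W/m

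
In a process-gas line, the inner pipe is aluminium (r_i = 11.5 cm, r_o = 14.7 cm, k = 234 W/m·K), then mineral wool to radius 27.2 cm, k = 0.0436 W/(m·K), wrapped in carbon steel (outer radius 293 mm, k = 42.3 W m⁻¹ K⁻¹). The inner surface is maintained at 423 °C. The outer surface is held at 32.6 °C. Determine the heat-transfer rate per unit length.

Treat each layer as a resistance in series:
  R'_aluminium = ln(0.147/0.115)/(2πk) = 0.2455/(2π·234) = 1.670×10^-4 m·K/W
  R'_mineral wool = ln(0.272/0.147)/(2πk) = 0.6154/(2π·0.0436) = 2.246 m·K/W
  R'_carbon steel = ln(0.293/0.272)/(2πk) = 0.07437/(2π·42.3) = 2.798×10^-4 m·K/W
ΣR = 1.670×10^-4 + 2.246 + 2.798×10^-4 = 2.246 m·K/W
Q' = ΔT/ΣR = (423 °C − 32.6 °C)/2.246 = 174 W/m

Q' = 174 W/m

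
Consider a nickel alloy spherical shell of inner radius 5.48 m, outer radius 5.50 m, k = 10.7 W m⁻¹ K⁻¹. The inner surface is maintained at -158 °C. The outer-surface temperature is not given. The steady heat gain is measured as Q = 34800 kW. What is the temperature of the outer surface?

T_out = 13.7 °C

Sum the resistances:
  R_nickel alloy = (1/5.48 − 1/5.50)/(4πk) = 6.636×10^-4/(4π·10.7) = 4.935×10^-6 K/W
ΣR = 4.935×10^-6 K/W
ΔT = Q·ΣR = 3.48×10^7 × 4.935×10^-6 = 171.7 K
Heat flows inward, so T_out = T_in + ΔT = -158 + 171.7 = 13.7 °C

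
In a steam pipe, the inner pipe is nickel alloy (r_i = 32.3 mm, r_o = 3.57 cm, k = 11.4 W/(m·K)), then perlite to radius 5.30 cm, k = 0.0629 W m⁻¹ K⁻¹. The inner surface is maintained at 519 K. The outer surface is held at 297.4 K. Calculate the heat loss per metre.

Series thermal resistances, inner to outer:
  R'_nickel alloy = ln(0.0357/0.0323)/(2πk) = 0.1001/(2π·11.4) = 0.001397 m·K/W
  R'_perlite = ln(0.0530/0.0357)/(2πk) = 0.3951/(2π·0.0629) = 0.9998 m·K/W
ΣR = 0.001397 + 0.9998 = 1.001 m·K/W
Q' = ΔT/ΣR = (519 K − 297.4 K)/1.001 = 221 W/m

Q' = 221 W/m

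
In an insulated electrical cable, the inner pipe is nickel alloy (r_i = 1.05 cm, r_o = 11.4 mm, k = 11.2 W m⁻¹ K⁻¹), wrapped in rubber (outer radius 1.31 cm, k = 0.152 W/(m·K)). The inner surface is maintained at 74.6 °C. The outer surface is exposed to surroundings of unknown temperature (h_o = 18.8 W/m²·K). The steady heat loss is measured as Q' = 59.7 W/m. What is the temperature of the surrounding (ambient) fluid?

Sum the resistances:
  R'_nickel alloy = ln(0.0114/0.0105)/(2πk) = 0.08224/(2π·11.2) = 0.001169 m·K/W
  R'_rubber = ln(0.0131/0.0114)/(2πk) = 0.1390/(2π·0.152) = 0.1455 m·K/W
  R'_conv,out = 1/(2πr h) = 1/(2π·0.0131·18.8) = 0.6462 m·K/W
ΣR = 0.7929 m·K/W
ΔT = Q'·ΣR = 59.7 × 0.7929 = 47.34 K
Heat flows outward, so T_out = T_in − ΔT = 74.6 − 47.34 = 27.3 °C

T_out = 27.3 °C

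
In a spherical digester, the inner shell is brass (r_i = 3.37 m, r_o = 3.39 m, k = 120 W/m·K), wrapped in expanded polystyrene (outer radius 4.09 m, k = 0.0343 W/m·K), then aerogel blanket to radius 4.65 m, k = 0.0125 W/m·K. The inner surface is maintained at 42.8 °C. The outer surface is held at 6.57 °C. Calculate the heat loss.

Series thermal resistances, inner to outer:
  R_brass = (1/3.37 − 1/3.39)/(4πk) = 0.001751/(4π·120) = 1.161×10^-6 K/W
  R_expanded polystyrene = (1/3.39 − 1/4.09)/(4πk) = 0.05049/(4π·0.0343) = 0.1171 K/W
  R_aerogel blanket = (1/4.09 − 1/4.65)/(4πk) = 0.02945/(4π·0.0125) = 0.1875 K/W
ΣR = 1.161×10^-6 + 0.1171 + 0.1875 = 0.3046 K/W
Q = ΔT/ΣR = (42.8 °C − 6.57 °C)/0.3046 = 119 W

Q = 119 W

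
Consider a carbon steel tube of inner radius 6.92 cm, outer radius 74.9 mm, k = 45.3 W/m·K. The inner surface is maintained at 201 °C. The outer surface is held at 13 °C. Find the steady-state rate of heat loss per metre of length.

Q' = 2πk·ΔT/ln(r₂/r₁) = 2π × 45.3 × 188 / ln(0.0749/0.0692) = 6.76×10^5 W/m

Q' = 676 kW/m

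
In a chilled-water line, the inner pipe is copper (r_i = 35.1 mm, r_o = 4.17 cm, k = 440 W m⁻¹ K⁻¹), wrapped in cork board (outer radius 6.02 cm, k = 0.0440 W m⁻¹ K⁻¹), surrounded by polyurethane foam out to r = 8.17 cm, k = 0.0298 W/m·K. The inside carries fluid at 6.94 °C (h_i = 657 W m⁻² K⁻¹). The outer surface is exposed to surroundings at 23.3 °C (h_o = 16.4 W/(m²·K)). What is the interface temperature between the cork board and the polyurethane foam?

Treat each layer as a resistance in series:
  R'_conv,in = 1/(2πr h) = 1/(2π·0.0351·657) = 0.006902 m·K/W
  R'_copper = ln(0.0417/0.0351)/(2πk) = 0.1723/(2π·440) = 6.232×10^-5 m·K/W
  R'_cork board = ln(0.0602/0.0417)/(2πk) = 0.3672/(2π·0.0440) = 1.328 m·K/W
  R'_polyurethane foam = ln(0.0817/0.0602)/(2πk) = 0.3054/(2π·0.0298) = 1.631 m·K/W
  R'_conv,out = 1/(2πr h) = 1/(2π·0.0817·16.4) = 0.1188 m·K/W
ΣR = 0.006902 + 6.232×10^-5 + 1.328 + 1.631 + 0.1188 = 3.085 m·K/W
Q' = ΔT/ΣR = (6.94 °C − 23.3 °C)/3.085 = -5.303 W/m
From the inner boundary to the cork board/polyurethane foam interface, ΣR_partial = 1.335 m·K/W.
T_interface = T_in − Q'·ΣR_partial = 6.94 °C − (-5.303)(1.335) = 14.0 °C

T = 14.0 °C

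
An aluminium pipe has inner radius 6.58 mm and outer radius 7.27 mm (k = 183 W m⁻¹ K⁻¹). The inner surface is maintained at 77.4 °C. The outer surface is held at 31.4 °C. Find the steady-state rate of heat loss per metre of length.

Q' = 5.30×10^5 W/m

Q' = 2πk·ΔT/ln(r₂/r₁) = 2π × 183 × 46 / ln(0.00727/0.00658) = 5.30×10^5 W/m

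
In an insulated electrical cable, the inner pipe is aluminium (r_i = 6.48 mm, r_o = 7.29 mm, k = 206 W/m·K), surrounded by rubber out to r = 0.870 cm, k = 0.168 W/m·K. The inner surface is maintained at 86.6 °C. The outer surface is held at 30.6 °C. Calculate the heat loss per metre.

Resistance network (inner→outer):
  R'_aluminium = ln(0.00729/0.00648)/(2πk) = 0.1178/(2π·206) = 9.100×10^-5 m·K/W
  R'_rubber = ln(0.00870/0.00729)/(2πk) = 0.1768/(2π·0.168) = 0.1675 m·K/W
ΣR = 9.100×10^-5 + 0.1675 = 0.1676 m·K/W
Q' = ΔT/ΣR = (86.6 °C − 30.6 °C)/0.1676 = 334 W/m

Q' = 334 W/m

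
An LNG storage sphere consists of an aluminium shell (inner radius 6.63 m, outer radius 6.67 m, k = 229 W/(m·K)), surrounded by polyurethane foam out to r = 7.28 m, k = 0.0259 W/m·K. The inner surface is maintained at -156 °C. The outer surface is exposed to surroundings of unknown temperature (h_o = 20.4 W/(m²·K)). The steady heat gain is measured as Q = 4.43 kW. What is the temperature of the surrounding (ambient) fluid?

Series resistances:
  R_aluminium = (1/6.63 − 1/6.67)/(4πk) = 9.045×10^-4/(4π·229) = 3.143×10^-7 K/W
  R_polyurethane foam = (1/6.67 − 1/7.28)/(4πk) = 0.01256/(4π·0.0259) = 0.03860 K/W
  R_conv,out = 1/(4πr²h) = 1/(4π·7.28²·20.4) = 7.360×10^-5 K/W
ΣR = 0.03867 K/W
ΔT = Q·ΣR = 4430 × 0.03867 = 171.3 K
Heat flows inward, so T_out = T_in + ΔT = -156 + 171.3 = 15.3 °C

T_out = 15.3 °C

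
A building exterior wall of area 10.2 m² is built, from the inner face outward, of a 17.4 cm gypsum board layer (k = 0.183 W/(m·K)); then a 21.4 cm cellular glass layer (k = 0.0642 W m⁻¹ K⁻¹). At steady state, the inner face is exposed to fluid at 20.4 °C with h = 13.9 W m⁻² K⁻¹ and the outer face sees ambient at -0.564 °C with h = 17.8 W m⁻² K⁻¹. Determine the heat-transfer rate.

Q = 48.5 W

Resistance network (inner→outer):
  R_conv,in = 1/(hA) = 1/(13.9·10.2) = 0.007053 K/W
  R_gypsum board = L/(kA) = 0.174/(0.183·10.2) = 0.09322 K/W
  R_cellular glass = L/(kA) = 0.214/(0.0642·10.2) = 0.3268 K/W
  R_conv,out = 1/(hA) = 1/(17.8·10.2) = 0.005508 K/W
ΣR = 0.007053 + 0.09322 + 0.3268 + 0.005508 = 0.4326 K/W
Q = ΔT/ΣR = (20.4 °C − -0.564 °C)/0.4326 = 48.5 W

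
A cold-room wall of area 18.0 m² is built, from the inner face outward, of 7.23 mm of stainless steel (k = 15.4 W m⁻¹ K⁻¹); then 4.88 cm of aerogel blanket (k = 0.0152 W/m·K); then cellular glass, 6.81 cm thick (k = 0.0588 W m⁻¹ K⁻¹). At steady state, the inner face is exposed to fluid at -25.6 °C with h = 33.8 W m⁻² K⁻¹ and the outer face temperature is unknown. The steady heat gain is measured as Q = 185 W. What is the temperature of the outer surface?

Sum the resistances:
  R_conv,in = 1/(hA) = 1/(33.8·18.0) = 0.001644 K/W
  R_stainless steel = L/(kA) = 0.00723/(15.4·18.0) = 2.608×10^-5 K/W
  R_aerogel blanket = L/(kA) = 0.0488/(0.0152·18.0) = 0.1784 K/W
  R_cellular glass = L/(kA) = 0.0681/(0.0588·18.0) = 0.06434 K/W
ΣR = 0.2444 K/W
ΔT = Q·ΣR = 185 × 0.2444 = 45.21 K
Heat flows inward, so T_out = T_in + ΔT = -25.6 + 45.21 = 19.6 °C

T_out = 19.6 °C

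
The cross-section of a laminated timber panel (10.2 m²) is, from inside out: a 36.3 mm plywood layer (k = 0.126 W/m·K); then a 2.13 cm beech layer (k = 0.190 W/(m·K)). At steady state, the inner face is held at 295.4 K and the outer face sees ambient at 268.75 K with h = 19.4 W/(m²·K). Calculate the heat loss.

Q = 602 W

Treat each layer as a resistance in series:
  R_plywood = L/(kA) = 0.0363/(0.126·10.2) = 0.02824 K/W
  R_beech = L/(kA) = 0.0213/(0.190·10.2) = 0.01099 K/W
  R_conv,out = 1/(hA) = 1/(19.4·10.2) = 0.005054 K/W
ΣR = 0.02824 + 0.01099 + 0.005054 = 0.04428 K/W
Q = ΔT/ΣR = (295.4 K − 268.75 K)/0.04428 = 602 W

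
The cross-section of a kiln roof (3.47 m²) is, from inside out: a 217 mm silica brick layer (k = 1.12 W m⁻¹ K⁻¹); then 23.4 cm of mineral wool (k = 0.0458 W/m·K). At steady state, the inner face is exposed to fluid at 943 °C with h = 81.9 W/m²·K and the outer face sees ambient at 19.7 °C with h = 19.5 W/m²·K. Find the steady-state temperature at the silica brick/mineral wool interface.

T = 908 °C

Treat each layer as a resistance in series:
  R_conv,in = 1/(hA) = 1/(81.9·3.47) = 0.003519 K/W
  R_silica brick = L/(kA) = 0.217/(1.12·3.47) = 0.05584 K/W
  R_mineral wool = L/(kA) = 0.234/(0.0458·3.47) = 1.472 K/W
  R_conv,out = 1/(hA) = 1/(19.5·3.47) = 0.01478 K/W
ΣR = 0.003519 + 0.05584 + 1.472 + 0.01478 = 1.546 K/W
Q = ΔT/ΣR = (943 °C − 19.7 °C)/1.546 = 597.2 W
From the inner boundary to the silica brick/mineral wool interface, ΣR_partial = 0.05936 K/W.
T_interface = T_in − Q·ΣR_partial = 943 °C − (597.2)(0.05936) = 908 °C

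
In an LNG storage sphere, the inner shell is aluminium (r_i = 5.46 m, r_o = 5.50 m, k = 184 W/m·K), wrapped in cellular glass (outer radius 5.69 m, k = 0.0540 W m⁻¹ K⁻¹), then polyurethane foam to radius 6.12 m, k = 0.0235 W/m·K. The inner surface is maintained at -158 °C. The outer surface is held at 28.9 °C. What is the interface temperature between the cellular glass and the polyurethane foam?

Series thermal resistances, inner to outer:
  R_aluminium = (1/5.46 − 1/5.50)/(4πk) = 0.001332/(4π·184) = 5.761×10^-7 K/W
  R_cellular glass = (1/5.50 − 1/5.69)/(4πk) = 0.006071/(4π·0.0540) = 0.008947 K/W
  R_polyurethane foam = (1/5.69 − 1/6.12)/(4πk) = 0.01235/(4π·0.0235) = 0.04181 K/W
ΣR = 5.761×10^-7 + 0.008947 + 0.04181 = 0.05076 K/W
Q = ΔT/ΣR = (-158 °C − 28.9 °C)/0.05076 = -3682 W
From the inner boundary to the cellular glass/polyurethane foam interface, ΣR_partial = 0.008948 K/W.
T_interface = T_in − Q·ΣR_partial = -158 °C − (-3682)(0.008948) = -125 °C

T = -125 °C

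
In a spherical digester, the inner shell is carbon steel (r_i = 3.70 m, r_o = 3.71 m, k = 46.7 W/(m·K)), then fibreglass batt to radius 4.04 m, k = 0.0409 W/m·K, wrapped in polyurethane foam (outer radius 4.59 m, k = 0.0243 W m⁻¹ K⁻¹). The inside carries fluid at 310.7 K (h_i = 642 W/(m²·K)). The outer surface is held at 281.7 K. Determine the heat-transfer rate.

Q = 207 W

Resistance network (inner→outer):
  R_conv,in = 1/(4πr²h) = 1/(4π·3.70²·642) = 9.054×10^-6 K/W
  R_carbon steel = (1/3.70 − 1/3.71)/(4πk) = 7.285×10^-4/(4π·46.7) = 1.241×10^-6 K/W
  R_fibreglass batt = (1/3.71 − 1/4.04)/(4πk) = 0.02202/(4π·0.0409) = 0.04284 K/W
  R_polyurethane foam = (1/4.04 − 1/4.59)/(4πk) = 0.02966/(4π·0.0243) = 0.09713 K/W
ΣR = 9.054×10^-6 + 1.241×10^-6 + 0.04284 + 0.09713 = 0.1400 K/W
Q = ΔT/ΣR = (310.7 K − 281.7 K)/0.1400 = 207 W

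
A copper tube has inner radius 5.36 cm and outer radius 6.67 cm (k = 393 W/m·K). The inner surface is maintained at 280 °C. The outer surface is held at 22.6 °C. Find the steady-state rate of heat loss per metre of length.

Q' = 2πk·ΔT/ln(r₂/r₁) = 2π × 393 × 257.4 / ln(0.0667/0.0536) = 2.91×10^6 W/m

Q' = 2910 kW/m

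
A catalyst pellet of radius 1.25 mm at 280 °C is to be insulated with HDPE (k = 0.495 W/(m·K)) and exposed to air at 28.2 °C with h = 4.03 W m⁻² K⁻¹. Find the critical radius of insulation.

r_cr = 24.6 cm

For a sphere, r_cr = 2k_ins/h = 2·0.495/4.03 = 0.246 m = 24.6 cm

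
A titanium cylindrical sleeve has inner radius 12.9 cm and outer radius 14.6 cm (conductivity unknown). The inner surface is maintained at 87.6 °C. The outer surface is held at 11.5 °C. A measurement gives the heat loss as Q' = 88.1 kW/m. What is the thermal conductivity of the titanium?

k = 22.8 W/m·K

ΣR = ΔT/Q' = |87.6 − 11.5|/88100 = 8.638×10^-4 m·K/W
ln(r₂/r₁)/(2πk) = 8.638×10^-4 ⇒ k = 0.1238/(2π·8.638×10^-4) = 22.8 W/m·K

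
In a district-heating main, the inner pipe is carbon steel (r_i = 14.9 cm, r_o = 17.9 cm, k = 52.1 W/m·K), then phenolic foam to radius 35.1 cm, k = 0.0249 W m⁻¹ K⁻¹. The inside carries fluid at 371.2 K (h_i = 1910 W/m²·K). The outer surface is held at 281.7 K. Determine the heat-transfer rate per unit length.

Series thermal resistances, inner to outer:
  R'_conv,in = 1/(2πr h) = 1/(2π·0.149·1910) = 5.592×10^-4 m·K/W
  R'_carbon steel = ln(0.179/0.149)/(2πk) = 0.1834/(2π·52.1) = 5.604×10^-4 m·K/W
  R'_phenolic foam = ln(0.351/0.179)/(2πk) = 0.6734/(2π·0.0249) = 4.304 m·K/W
ΣR = 5.592×10^-4 + 5.604×10^-4 + 4.304 = 4.305 m·K/W
Q' = ΔT/ΣR = (371.2 K − 281.7 K)/4.305 = 20.8 W/m

Q' = 20.8 W/m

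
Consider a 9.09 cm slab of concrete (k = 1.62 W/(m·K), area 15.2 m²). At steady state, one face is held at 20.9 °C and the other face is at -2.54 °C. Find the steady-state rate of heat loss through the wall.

Q = kA·ΔT/L = 1.62 × 15.2 × |20.9 °C − -2.54 °C| / 0.0909 = 6350 W

Q = 6.35 kW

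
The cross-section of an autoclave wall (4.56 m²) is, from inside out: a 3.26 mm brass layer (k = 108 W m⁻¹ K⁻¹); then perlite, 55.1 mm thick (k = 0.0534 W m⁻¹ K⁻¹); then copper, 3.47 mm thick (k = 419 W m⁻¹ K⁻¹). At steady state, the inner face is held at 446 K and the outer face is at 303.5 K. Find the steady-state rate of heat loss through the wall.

Q = 630 W

Treat each layer as a resistance in series:
  R_brass = L/(kA) = 0.00326/(108·4.56) = 6.620×10^-6 K/W
  R_perlite = L/(kA) = 0.0551/(0.0534·4.56) = 0.2263 K/W
  R_copper = L/(kA) = 0.00347/(419·4.56) = 1.816×10^-6 K/W
ΣR = 6.620×10^-6 + 0.2263 + 1.816×10^-6 = 0.2263 K/W
Q = ΔT/ΣR = (446 K − 303.5 K)/0.2263 = 630 W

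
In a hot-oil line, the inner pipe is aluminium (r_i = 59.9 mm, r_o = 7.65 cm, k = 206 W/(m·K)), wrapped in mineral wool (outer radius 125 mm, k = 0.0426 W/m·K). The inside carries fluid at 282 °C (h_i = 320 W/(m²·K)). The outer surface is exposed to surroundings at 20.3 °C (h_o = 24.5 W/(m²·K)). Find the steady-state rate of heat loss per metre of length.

Treat each layer as a resistance in series:
  R'_conv,in = 1/(2πr h) = 1/(2π·0.0599·320) = 0.008303 m·K/W
  R'_aluminium = ln(0.0765/0.0599)/(2πk) = 0.2446/(2π·206) = 1.890×10^-4 m·K/W
  R'_mineral wool = ln(0.125/0.0765)/(2πk) = 0.4910/(2π·0.0426) = 1.834 m·K/W
  R'_conv,out = 1/(2πr h) = 1/(2π·0.125·24.5) = 0.05197 m·K/W
ΣR = 0.008303 + 1.890×10^-4 + 1.834 + 0.05197 = 1.894 m·K/W
Q' = ΔT/ΣR = (282 °C − 20.3 °C)/1.894 = 138 W/m

Q' = 138 W/m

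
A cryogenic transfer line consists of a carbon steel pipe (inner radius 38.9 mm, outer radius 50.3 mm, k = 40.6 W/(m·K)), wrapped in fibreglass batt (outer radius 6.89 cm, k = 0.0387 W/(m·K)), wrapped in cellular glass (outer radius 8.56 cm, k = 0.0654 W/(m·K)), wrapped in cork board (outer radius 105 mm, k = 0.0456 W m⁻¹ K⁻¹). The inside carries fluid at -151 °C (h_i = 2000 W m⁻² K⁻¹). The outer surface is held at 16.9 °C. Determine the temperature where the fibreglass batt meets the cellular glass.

T = -65.2 °C

Treat each layer as a resistance in series:
  R'_conv,in = 1/(2πr h) = 1/(2π·0.0389·2000) = 0.002046 m·K/W
  R'_carbon steel = ln(0.0503/0.0389)/(2πk) = 0.2570/(2π·40.6) = 0.001008 m·K/W
  R'_fibreglass batt = ln(0.0689/0.0503)/(2πk) = 0.3147/(2π·0.0387) = 1.294 m·K/W
  R'_cellular glass = ln(0.0856/0.0689)/(2πk) = 0.2170/(2π·0.0654) = 0.5282 m·K/W
  R'_cork board = ln(0.105/0.0856)/(2πk) = 0.2043/(2π·0.0456) = 0.7130 m·K/W
ΣR = 0.002046 + 0.001008 + 1.294 + 0.5282 + 0.7130 = 2.538 m·K/W
Q' = ΔT/ΣR = (-151 °C − 16.9 °C)/2.538 = -66.15 W/m
From the inner boundary to the fibreglass batt/cellular glass interface, ΣR_partial = 1.297 m·K/W.
T_interface = T_in − Q'·ΣR_partial = -151 °C − (-66.15)(1.297) = -65.2 °C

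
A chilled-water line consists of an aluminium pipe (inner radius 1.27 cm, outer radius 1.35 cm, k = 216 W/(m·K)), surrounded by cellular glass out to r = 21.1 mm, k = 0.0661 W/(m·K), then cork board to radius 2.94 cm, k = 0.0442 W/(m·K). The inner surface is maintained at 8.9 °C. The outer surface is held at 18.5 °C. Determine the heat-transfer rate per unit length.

Q' = 4.23 W/m

Resistance network (inner→outer):
  R'_aluminium = ln(0.0135/0.0127)/(2πk) = 0.06109/(2π·216) = 4.501×10^-5 m·K/W
  R'_cellular glass = ln(0.0211/0.0135)/(2πk) = 0.4466/(2π·0.0661) = 1.075 m·K/W
  R'_cork board = ln(0.0294/0.0211)/(2πk) = 0.3317/(2π·0.0442) = 1.194 m·K/W
ΣR = 4.501×10^-5 + 1.075 + 1.194 = 2.269 m·K/W
Q' = ΔT/ΣR = (8.9 °C − 18.5 °C)/2.269 = -4.23 W/m
(Negative Q' ⇒ heat flows inward; heat gain = 4.23 W/m.)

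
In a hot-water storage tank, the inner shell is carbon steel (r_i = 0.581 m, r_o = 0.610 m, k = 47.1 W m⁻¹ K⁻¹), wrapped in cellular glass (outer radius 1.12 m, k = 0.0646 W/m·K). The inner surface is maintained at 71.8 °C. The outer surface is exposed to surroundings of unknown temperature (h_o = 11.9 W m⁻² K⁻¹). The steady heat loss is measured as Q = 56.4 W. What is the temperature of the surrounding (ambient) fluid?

Sum the resistances:
  R_carbon steel = (1/0.581 − 1/0.610)/(4πk) = 0.08183/(4π·47.1) = 1.382×10^-4 K/W
  R_cellular glass = (1/0.610 − 1/1.12)/(4πk) = 0.7465/(4π·0.0646) = 0.9196 K/W
  R_conv,out = 1/(4πr²h) = 1/(4π·1.12²·11.9) = 0.005331 K/W
ΣR = 0.9250 K/W
ΔT = Q·ΣR = 56.4 × 0.9250 = 52.17 K
Heat flows outward, so T_out = T_in − ΔT = 71.8 − 52.17 = 19.6 °C

T_out = 19.6 °C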